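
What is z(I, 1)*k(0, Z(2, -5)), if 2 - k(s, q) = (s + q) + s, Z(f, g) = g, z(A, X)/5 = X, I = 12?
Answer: 35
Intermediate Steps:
z(A, X) = 5*X
k(s, q) = 2 - q - 2*s (k(s, q) = 2 - ((s + q) + s) = 2 - ((q + s) + s) = 2 - (q + 2*s) = 2 + (-q - 2*s) = 2 - q - 2*s)
z(I, 1)*k(0, Z(2, -5)) = (5*1)*(2 - 1*(-5) - 2*0) = 5*(2 + 5 + 0) = 5*7 = 35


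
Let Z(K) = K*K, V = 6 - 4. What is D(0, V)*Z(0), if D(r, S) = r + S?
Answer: 0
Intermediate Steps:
V = 2
Z(K) = K²
D(r, S) = S + r
D(0, V)*Z(0) = (2 + 0)*0² = 2*0 = 0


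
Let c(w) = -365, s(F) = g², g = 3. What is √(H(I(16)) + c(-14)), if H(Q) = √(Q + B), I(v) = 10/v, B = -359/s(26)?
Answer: √(-13140 + 3*I*√5654)/6 ≈ 0.16399 + 19.106*I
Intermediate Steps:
s(F) = 9 (s(F) = 3² = 9)
B = -359/9 ≈ -39.889
H(Q) = √(-359/9 + Q) (H(Q) = √(Q - 359/9) = √(-359/9 + Q))
√(H(I(16)) + c(-14)) = √(√(-359 + 9*(10/16))/3 - 365) = √(√(-359 + 9*(10*(1/16)))/3 - 365) = √(√(-359 + 9*(5/8))/3 - 365) = √(√(-359 + 45/8)/3 - 365) = √(√(-2827/8)/3 - 365) = √((I*√5654/4)/3 - 365) = √(I*√5654/12 - 365) = √(-365 + I*√5654/12)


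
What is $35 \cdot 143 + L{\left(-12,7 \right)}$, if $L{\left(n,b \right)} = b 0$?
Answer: $5005$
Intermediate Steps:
$L{\left(n,b \right)} = 0$
$35 \cdot 143 + L{\left(-12,7 \right)} = 35 \cdot 143 + 0 = 5005 + 0 = 5005$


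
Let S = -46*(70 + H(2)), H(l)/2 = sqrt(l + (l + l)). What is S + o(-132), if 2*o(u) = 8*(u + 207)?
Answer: -2920 - 92*sqrt(6) ≈ -3145.4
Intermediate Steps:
o(u) = 828 + 4*u (o(u) = (8*(u + 207))/2 = (8*(207 + u))/2 = (1656 + 8*u)/2 = 828 + 4*u)
H(l) = 2*sqrt(3)*sqrt(l) (H(l) = 2*sqrt(l + (l + l)) = 2*sqrt(l + 2*l) = 2*sqrt(3*l) = 2*(sqrt(3)*sqrt(l)) = 2*sqrt(3)*sqrt(l))
S = -3220 - 92*sqrt(6) (S = -46*(70 + 2*sqrt(3)*sqrt(2)) = -46*(70 + 2*sqrt(6)) = -3220 - 92*sqrt(6) ≈ -3445.4)
S + o(-132) = (-3220 - 92*sqrt(6)) + (828 + 4*(-132)) = (-3220 - 92*sqrt(6)) + (828 - 528) = (-3220 - 92*sqrt(6)) + 300 = -2920 - 92*sqrt(6)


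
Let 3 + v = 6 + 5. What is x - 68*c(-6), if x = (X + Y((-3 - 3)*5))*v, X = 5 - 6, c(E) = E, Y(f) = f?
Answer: 160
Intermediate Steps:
v = 8 (v = -3 + (6 + 5) = -3 + 11 = 8)
X = -1 (X = 5 - 1*6 = 5 - 6 = -1)
x = -248 (x = (-1 + (-3 - 3)*5)*8 = (-1 - 6*5)*8 = (-1 - 30)*8 = -31*8 = -248)
x - 68*c(-6) = -248 - 68*(-6) = -248 + 408 = 160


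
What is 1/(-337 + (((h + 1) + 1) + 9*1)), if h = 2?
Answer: -1/324 ≈ -0.0030864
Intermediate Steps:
1/(-337 + (((h + 1) + 1) + 9*1)) = 1/(-337 + (((2 + 1) + 1) + 9*1)) = 1/(-337 + ((3 + 1) + 9)) = 1/(-337 + (4 + 9)) = 1/(-337 + 13) = 1/(-324) = -1/324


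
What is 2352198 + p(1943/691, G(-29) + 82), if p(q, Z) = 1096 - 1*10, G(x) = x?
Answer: 2353284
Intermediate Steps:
p(q, Z) = 1086 (p(q, Z) = 1096 - 10 = 1086)
2352198 + p(1943/691, G(-29) + 82) = 2352198 + 1086 = 2353284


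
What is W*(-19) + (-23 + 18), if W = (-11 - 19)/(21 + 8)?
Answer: 425/29 ≈ 14.655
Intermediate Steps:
W = -30/29 ≈ -1.0345
W*(-19) + (-23 + 18) = -30/29*(-19) + (-23 + 18) = 570/29 - 5 = 425/29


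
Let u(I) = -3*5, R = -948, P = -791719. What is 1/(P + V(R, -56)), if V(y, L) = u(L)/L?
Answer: -56/44336249 ≈ -1.2631e-6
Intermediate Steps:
u(I) = -15
V(y, L) = -15/L
1/(P + V(R, -56)) = 1/(-791719 - 15/(-56)) = 1/(-791719 - 15*(-1/56)) = 1/(-791719 + 15/56) = 1/(-44336249/56) = -56/44336249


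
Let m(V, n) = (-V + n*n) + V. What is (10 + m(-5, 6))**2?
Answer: 2116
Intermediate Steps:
m(V, n) = n**2 (m(V, n) = (-V + n**2) + V = (n**2 - V) + V = n**2)
(10 + m(-5, 6))**2 = (10 + 6**2)**2 = (10 + 36)**2 = 46**2 = 2116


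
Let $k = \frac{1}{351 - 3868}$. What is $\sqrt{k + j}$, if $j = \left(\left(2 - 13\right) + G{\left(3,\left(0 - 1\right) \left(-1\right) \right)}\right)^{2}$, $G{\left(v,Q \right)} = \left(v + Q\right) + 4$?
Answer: $\frac{2 \sqrt{27830021}}{3517} \approx 3.0$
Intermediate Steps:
$k = - \frac{1}{3517}$ ($k = \frac{1}{-3517} = - \frac{1}{3517} \approx -0.00028433$)
$G{\left(v,Q \right)} = 4 + Q + v$ ($G{\left(v,Q \right)} = \left(Q + v\right) + 4 = 4 + Q + v$)
$j = 9$ ($j = \left(\left(2 - 13\right) + \left(4 + \left(0 - 1\right) \left(-1\right) + 3\right)\right)^{2} = \left(-11 + \left(4 - -1 + 3\right)\right)^{2} = \left(-11 + \left(4 + 1 + 3\right)\right)^{2} = \left(-11 + 8\right)^{2} = \left(-3\right)^{2} = 9$)
$\sqrt{k + j} = \sqrt{- \frac{1}{3517} + 9} = \sqrt{\frac{31652}{3517}} = \frac{2 \sqrt{27830021}}{3517}$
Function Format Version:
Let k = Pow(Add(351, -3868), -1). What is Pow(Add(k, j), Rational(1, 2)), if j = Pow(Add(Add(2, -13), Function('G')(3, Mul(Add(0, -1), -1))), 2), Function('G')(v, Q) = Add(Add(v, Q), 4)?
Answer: Mul(Rational(2, 3517), Pow(27830021, Rational(1, 2))) ≈ 3.0000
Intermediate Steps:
k = Rational(-1, 3517) (k = Pow(-3517, -1) = Rational(-1, 3517) ≈ -0.00028433)
Function('G')(v, Q) = Add(4, Q, v) (Function('G')(v, Q) = Add(Add(Q, v), 4) = Add(4, Q, v))
j = 9 (j = Pow(Add(Add(2, -13), Add(4, Mul(Add(0, -1), -1), 3)), 2) = Pow(Add(-11, Add(4, Mul(-1, -1), 3)), 2) = Pow(Add(-11, Add(4, 1, 3)), 2) = Pow(Add(-11, 8), 2) = Pow(-3, 2) = 9)
Pow(Add(k, j), Rational(1, 2)) = Pow(Add(Rational(-1, 3517), 9), Rational(1, 2)) = Pow(Rational(31652, 3517), Rational(1, 2)) = Mul(Rational(2, 3517), Pow(27830021, Rational(1, 2)))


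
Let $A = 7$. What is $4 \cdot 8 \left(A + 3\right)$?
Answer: $320$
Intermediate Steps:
$4 \cdot 8 \left(A + 3\right) = 4 \cdot 8 \left(7 + 3\right) = 32 \cdot 10 = 320$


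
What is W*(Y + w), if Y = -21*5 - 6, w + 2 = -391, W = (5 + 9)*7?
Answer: -49392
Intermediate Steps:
W = 98 (W = 14*7 = 98)
w = -393 (w = -2 - 391 = -393)
Y = -111 (Y = -105 - 6 = -111)
W*(Y + w) = 98*(-111 - 393) = 98*(-504) = -49392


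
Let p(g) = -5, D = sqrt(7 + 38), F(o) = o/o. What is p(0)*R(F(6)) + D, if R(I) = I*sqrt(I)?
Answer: -5 + 3*sqrt(5) ≈ 1.7082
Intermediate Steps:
F(o) = 1
D = 3*sqrt(5) (D = sqrt(45) = 3*sqrt(5) ≈ 6.7082)
R(I) = I**(3/2)
p(0)*R(F(6)) + D = -5*1**(3/2) + 3*sqrt(5) = -5*1 + 3*sqrt(5) = -5 + 3*sqrt(5)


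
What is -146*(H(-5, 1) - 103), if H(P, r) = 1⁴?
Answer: 14892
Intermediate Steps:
H(P, r) = 1
-146*(H(-5, 1) - 103) = -146*(1 - 103) = -146*(-102) = 14892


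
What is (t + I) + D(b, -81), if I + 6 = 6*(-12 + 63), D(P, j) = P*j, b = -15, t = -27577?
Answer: -26062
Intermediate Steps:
I = 300 (I = -6 + 6*(-12 + 63) = -6 + 6*51 = -6 + 306 = 300)
(t + I) + D(b, -81) = (-27577 + 300) - 15*(-81) = -27277 + 1215 = -26062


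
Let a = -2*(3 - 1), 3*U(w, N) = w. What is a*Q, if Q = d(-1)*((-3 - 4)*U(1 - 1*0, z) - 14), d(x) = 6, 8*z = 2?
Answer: 392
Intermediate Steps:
z = ¼ (z = (⅛)*2 = ¼ ≈ 0.25000)
U(w, N) = w/3
a = -4 (a = -2*2 = -4)
Q = -98 (Q = 6*((-3 - 4)*((1 - 1*0)/3) - 14) = 6*(-7*(1 + 0)/3 - 14) = 6*(-7/3 - 14) = 6*(-49/3) = -98)
a*Q = -4*(-98) = 392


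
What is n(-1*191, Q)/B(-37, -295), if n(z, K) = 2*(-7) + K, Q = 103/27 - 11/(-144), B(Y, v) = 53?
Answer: -4367/22896 ≈ -0.19073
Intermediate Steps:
Q = 1681/432 (Q = 103*(1/27) - 11*(-1/144) = 103/27 + 11/144 = 1681/432 ≈ 3.8912)
n(z, K) = -14 + K
n(-1*191, Q)/B(-37, -295) = (-14 + 1681/432)/53 = -4367/432*1/53 = -4367/22896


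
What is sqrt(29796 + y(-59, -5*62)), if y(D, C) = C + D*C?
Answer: 4*sqrt(2986) ≈ 218.58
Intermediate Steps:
y(D, C) = C + C*D
sqrt(29796 + y(-59, -5*62)) = sqrt(29796 + (-5*62)*(1 - 59)) = sqrt(29796 - 310*(-58)) = sqrt(29796 + 17980) = sqrt(47776) = 4*sqrt(2986)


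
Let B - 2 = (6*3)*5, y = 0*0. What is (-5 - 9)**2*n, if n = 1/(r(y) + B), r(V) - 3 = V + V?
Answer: 196/95 ≈ 2.0632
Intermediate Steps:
y = 0
B = 92 (B = 2 + (6*3)*5 = 2 + 18*5 = 2 + 90 = 92)
r(V) = 3 + 2*V (r(V) = 3 + (V + V) = 3 + 2*V)
n = 1/95 (n = 1/((3 + 2*0) + 92) = 1/((3 + 0) + 92) = 1/(3 + 92) = 1/95 ≈ 0.010526)
(-5 - 9)**2*n = (-5 - 9)**2*(1/95) = (-14)**2*(1/95) = 196*(1/95) = 196/95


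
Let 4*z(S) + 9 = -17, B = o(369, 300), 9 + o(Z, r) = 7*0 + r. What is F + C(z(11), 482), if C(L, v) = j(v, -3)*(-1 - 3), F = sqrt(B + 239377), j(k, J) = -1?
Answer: 4 + 2*sqrt(59917) ≈ 493.56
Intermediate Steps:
o(Z, r) = -9 + r (o(Z, r) = -9 + (7*0 + r) = -9 + (0 + r) = -9 + r)
B = 291 (B = -9 + 300 = 291)
z(S) = -13/2 (z(S) = -9/4 + (1/4)*(-17) = -9/4 - 17/4 = -13/2)
F = 2*sqrt(59917) (F = sqrt(291 + 239377) = sqrt(239668) = 2*sqrt(59917) ≈ 489.56)
C(L, v) = 4 (C(L, v) = -(-1 - 3) = -1*(-4) = 4)
F + C(z(11), 482) = 2*sqrt(59917) + 4 = 4 + 2*sqrt(59917)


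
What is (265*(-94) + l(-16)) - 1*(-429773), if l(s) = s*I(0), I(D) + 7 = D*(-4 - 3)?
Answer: 404975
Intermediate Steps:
I(D) = -7 - 7*D (I(D) = -7 + D*(-4 - 3) = -7 + D*(-7) = -7 - 7*D)
l(s) = -7*s (l(s) = s*(-7 - 7*0) = s*(-7 + 0) = s*(-7) = -7*s)
(265*(-94) + l(-16)) - 1*(-429773) = (265*(-94) - 7*(-16)) - 1*(-429773) = (-24910 + 112) + 429773 = -24798 + 429773 = 404975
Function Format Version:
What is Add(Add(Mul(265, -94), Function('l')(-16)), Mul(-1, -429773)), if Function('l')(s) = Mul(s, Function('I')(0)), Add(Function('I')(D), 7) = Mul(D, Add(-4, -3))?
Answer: 404975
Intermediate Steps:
Function('I')(D) = Add(-7, Mul(-7, D)) (Function('I')(D) = Add(-7, Mul(D, Add(-4, -3))) = Add(-7, Mul(D, -7)) = Add(-7, Mul(-7, D)))
Function('l')(s) = Mul(-7, s) (Function('l')(s) = Mul(s, Add(-7, Mul(-7, 0))) = Mul(s, Add(-7, 0)) = Mul(s, -7) = Mul(-7, s))
Add(Add(Mul(265, -94), Function('l')(-16)), Mul(-1, -429773)) = Add(Add(Mul(265, -94), Mul(-7, -16)), Mul(-1, -429773)) = Add(Add(-24910, 112), 429773) = Add(-24798, 429773) = 404975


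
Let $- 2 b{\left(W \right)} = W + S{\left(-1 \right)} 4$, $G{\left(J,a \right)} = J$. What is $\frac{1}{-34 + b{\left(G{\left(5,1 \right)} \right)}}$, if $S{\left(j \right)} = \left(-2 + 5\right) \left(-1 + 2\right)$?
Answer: $- \frac{2}{85} \approx -0.023529$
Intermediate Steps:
$S{\left(j \right)} = 3$ ($S{\left(j \right)} = 3 \cdot 1 = 3$)
$b{\left(W \right)} = -6 - \frac{W}{2}$ ($b{\left(W \right)} = - \frac{W + 3 \cdot 4}{2} = - \frac{W + 12}{2} = - \frac{12 + W}{2} = -6 - \frac{W}{2}$)
$\frac{1}{-34 + b{\left(G{\left(5,1 \right)} \right)}} = \frac{1}{-34 - \frac{17}{2}} = \frac{1}{- \frac{85}{2}} = - \frac{2}{85}$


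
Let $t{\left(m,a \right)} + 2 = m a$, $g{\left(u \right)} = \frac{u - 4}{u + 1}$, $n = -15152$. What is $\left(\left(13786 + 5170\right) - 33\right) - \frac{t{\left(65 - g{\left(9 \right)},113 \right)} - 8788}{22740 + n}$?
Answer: $\frac{41025493}{2168} \approx 18923.0$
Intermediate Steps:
$g{\left(u \right)} = \frac{-4 + u}{1 + u}$
$t{\left(m,a \right)} = -2 + a m$ ($t{\left(m,a \right)} = -2 + m a = -2 + a m$)
$\left(\left(13786 + 5170\right) - 33\right) - \frac{t{\left(65 - g{\left(9 \right)},113 \right)} - 8788}{22740 + n} = \left(\left(13786 + 5170\right) - 33\right) - \frac{\left(-2 + 113 \left(65 - \frac{-4 + 9}{1 + 9}\right)\right) - 8788}{22740 - 15152} = \left(18956 - 33\right) - \frac{\left(-2 + 113 \left(65 - \frac{1}{10} \cdot 5\right)\right) - 8788}{7588} = 18923 - \left(\left(-2 + 113 \left(65 - \frac{1}{10} \cdot 5\right)\right) - 8788\right) \frac{1}{7588} = 18923 - \left(\left(-2 + 113 \left(65 - \frac{1}{2}\right)\right) - 8788\right) \frac{1}{7588} = 18923 - \left(\left(-2 + 113 \cdot \frac{129}{2}\right) - 8788\right) \frac{1}{7588} = 18923 - \left(\left(-2 + \frac{14577}{2}\right) - 8788\right) \frac{1}{7588} = 18923 - \left(\frac{14573}{2} - 8788\right) \frac{1}{7588} = 18923 - \left(- \frac{3003}{2}\right) \frac{1}{7588} = 18923 - - \frac{429}{2168} = 18923 + \frac{429}{2168} = \frac{41025493}{2168}$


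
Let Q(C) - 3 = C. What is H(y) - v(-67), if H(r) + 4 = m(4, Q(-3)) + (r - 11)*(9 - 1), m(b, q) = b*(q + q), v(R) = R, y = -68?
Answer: -569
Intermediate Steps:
Q(C) = 3 + C
m(b, q) = 2*b*q (m(b, q) = b*(2*q) = 2*b*q)
H(r) = -92 + 8*r (H(r) = -4 + (2*4*(3 - 3) + (r - 11)*(9 - 1)) = -4 + (2*4*0 + (-11 + r)*8) = -4 + (0 + (-88 + 8*r)) = -4 + (-88 + 8*r) = -92 + 8*r)
H(y) - v(-67) = (-92 + 8*(-68)) - 1*(-67) = (-92 - 544) + 67 = -636 + 67 = -569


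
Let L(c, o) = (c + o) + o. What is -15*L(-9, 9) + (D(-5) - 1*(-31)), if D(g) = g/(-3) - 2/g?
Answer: -1529/15 ≈ -101.93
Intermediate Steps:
D(g) = -2/g - g/3 (D(g) = g*(-1/3) - 2/g = -g/3 - 2/g = -2/g - g/3)
L(c, o) = c + 2*o
-15*L(-9, 9) + (D(-5) - 1*(-31)) = -15*(-9 + 2*9) + ((-2/(-5) - 1/3*(-5)) - 1*(-31)) = -15*(-9 + 18) + ((-2*(-1/5) + 5/3) + 31) = -15*9 + ((2/5 + 5/3) + 31) = -135 + (31/15 + 31) = -135 + 496/15 = -1529/15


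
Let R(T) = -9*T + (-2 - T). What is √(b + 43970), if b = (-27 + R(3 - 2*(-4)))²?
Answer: 17*√219 ≈ 251.58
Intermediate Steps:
R(T) = -2 - 10*T
b = 19321 (b = (-27 + (-2 - 10*(3 - 2*(-4))))² = (-27 + (-2 - 10*(3 + 8)))² = (-27 + (-2 - 10*11))² = (-27 + (-2 - 110))² = (-27 - 112)² = (-139)² = 19321)
√(b + 43970) = √(19321 + 43970) = √63291 = 17*√219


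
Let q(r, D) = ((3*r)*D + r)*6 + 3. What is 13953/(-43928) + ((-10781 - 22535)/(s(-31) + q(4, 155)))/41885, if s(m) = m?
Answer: -1630317174857/5131548816920 ≈ -0.31770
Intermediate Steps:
q(r, D) = 3 + 6*r + 18*D*r (q(r, D) = (3*D*r + r)*6 + 3 = (r + 3*D*r)*6 + 3 = (6*r + 18*D*r) + 3 = 3 + 6*r + 18*D*r)
13953/(-43928) + ((-10781 - 22535)/(s(-31) + q(4, 155)))/41885 = 13953/(-43928) + ((-10781 - 22535)/(-31 + (3 + 6*4 + 18*155*4)))/41885 = 13953*(-1/43928) - 33316/(-31 + (3 + 24 + 11160))*(1/41885) = -13953/43928 - 33316/(-31 + 11187)*(1/41885) = -13953/43928 - 33316/11156*(1/41885) = -13953/43928 - 33316*1/11156*(1/41885) = -13953/43928 - 8329/2789*1/41885 = -13953/43928 - 8329/116817265 = -1630317174857/5131548816920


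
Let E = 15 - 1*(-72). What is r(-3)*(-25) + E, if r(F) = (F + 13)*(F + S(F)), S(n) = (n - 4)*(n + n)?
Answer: -9663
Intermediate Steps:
S(n) = 2*n*(-4 + n) (S(n) = (-4 + n)*(2*n) = 2*n*(-4 + n))
r(F) = (13 + F)*(F + 2*F*(-4 + F)) (r(F) = (F + 13)*(F + 2*F*(-4 + F)) = (13 + F)*(F + 2*F*(-4 + F)))
E = 87 (E = 15 + 72 = 87)
r(-3)*(-25) + E = -3*(-91 + 2*(-3)² + 19*(-3))*(-25) + 87 = -3*(-91 + 2*9 - 57)*(-25) + 87 = -3*(-91 + 18 - 57)*(-25) + 87 = -3*(-130)*(-25) + 87 = 390*(-25) + 87 = -9750 + 87 = -9663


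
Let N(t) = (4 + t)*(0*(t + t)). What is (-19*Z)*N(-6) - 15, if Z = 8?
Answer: -15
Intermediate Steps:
N(t) = 0 (N(t) = (4 + t)*(0*(2*t)) = (4 + t)*0 = 0)
(-19*Z)*N(-6) - 15 = -19*8*0 - 15 = -152*0 - 15 = 0 - 15 = -15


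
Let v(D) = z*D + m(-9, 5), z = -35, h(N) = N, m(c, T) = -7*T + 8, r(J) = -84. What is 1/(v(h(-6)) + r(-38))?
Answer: 1/99 ≈ 0.010101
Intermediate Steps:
m(c, T) = 8 - 7*T
v(D) = -27 - 35*D (v(D) = -35*D + (8 - 7*5) = -35*D + (8 - 35) = -35*D - 27 = -27 - 35*D)
1/(v(h(-6)) + r(-38)) = 1/((-27 - 35*(-6)) - 84) = 1/((-27 + 210) - 84) = 1/(183 - 84) = 1/99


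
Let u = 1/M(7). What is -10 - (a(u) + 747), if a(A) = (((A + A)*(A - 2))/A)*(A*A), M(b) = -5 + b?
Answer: -3025/4 ≈ -756.25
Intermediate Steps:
u = ½ (u = 1/(-5 + 7) = 1/2 = ½ ≈ 0.50000)
a(A) = A²*(-4 + 2*A) (a(A) = (((2*A)*(-2 + A))/A)*A² = ((2*A*(-2 + A))/A)*A² = (-4 + 2*A)*A² = A²*(-4 + 2*A))
-10 - (a(u) + 747) = -10 - (2*(½)²*(-2 + ½) + 747) = -10 - (2*(¼)*(-3/2) + 747) = -10 - (-¾ + 747) = -10 - 1*2985/4 = -10 - 2985/4 = -3025/4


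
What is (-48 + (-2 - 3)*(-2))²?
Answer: 1444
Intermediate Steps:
(-48 + (-2 - 3)*(-2))² = (-48 - 5*(-2))² = (-48 + 10)² = (-38)² = 1444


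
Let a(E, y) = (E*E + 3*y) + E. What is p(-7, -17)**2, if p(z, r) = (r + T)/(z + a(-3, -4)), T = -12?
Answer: 841/169 ≈ 4.9763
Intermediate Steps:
a(E, y) = E + E**2 + 3*y (a(E, y) = (E**2 + 3*y) + E = E + E**2 + 3*y)
p(z, r) = (-12 + r)/(-6 + z) (p(z, r) = (r - 12)/(z + (-3 + (-3)**2 + 3*(-4))) = (-12 + r)/(z + (-3 + 9 - 12)) = (-12 + r)/(z - 6) = (-12 + r)/(-6 + z))
p(-7, -17)**2 = ((-12 - 17)/(-6 - 7))**2 = (-29/(-13))**2 = (-1/13*(-29))**2 = (29/13)**2 = 841/169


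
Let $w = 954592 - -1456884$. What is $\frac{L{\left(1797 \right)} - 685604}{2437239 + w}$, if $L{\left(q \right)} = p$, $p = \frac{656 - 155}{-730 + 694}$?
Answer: $- \frac{1645483}{11636916} \approx -0.1414$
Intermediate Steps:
$p = - \frac{167}{12}$ ($p = \frac{501}{-36} = 501 \left(- \frac{1}{36}\right) = - \frac{167}{12} \approx -13.917$)
$L{\left(q \right)} = - \frac{167}{12}$
$w = 2411476$ ($w = 954592 + 1456884 = 2411476$)
$\frac{L{\left(1797 \right)} - 685604}{2437239 + w} = \frac{- \frac{167}{12} - 685604}{2437239 + 2411476} = - \frac{8227415}{12 \cdot 4848715} = \left(- \frac{8227415}{12}\right) \frac{1}{4848715} = - \frac{1645483}{11636916}$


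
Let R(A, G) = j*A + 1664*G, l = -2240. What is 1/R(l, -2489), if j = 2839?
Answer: -1/10501056 ≈ -9.5229e-8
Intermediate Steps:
R(A, G) = 1664*G + 2839*A (R(A, G) = 2839*A + 1664*G = 1664*G + 2839*A)
1/R(l, -2489) = 1/(1664*(-2489) + 2839*(-2240)) = 1/(-4141696 - 6359360) = 1/(-10501056) = -1/10501056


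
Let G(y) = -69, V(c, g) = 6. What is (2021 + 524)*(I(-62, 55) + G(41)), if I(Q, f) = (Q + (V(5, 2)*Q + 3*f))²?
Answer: 183983140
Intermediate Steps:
I(Q, f) = (3*f + 7*Q)² (I(Q, f) = (Q + (6*Q + 3*f))² = (Q + (3*f + 6*Q))² = (3*f + 7*Q)²)
(2021 + 524)*(I(-62, 55) + G(41)) = (2021 + 524)*((3*55 + 7*(-62))² - 69) = 2545*((165 - 434)² - 69) = 2545*((-269)² - 69) = 2545*(72361 - 69) = 2545*72292 = 183983140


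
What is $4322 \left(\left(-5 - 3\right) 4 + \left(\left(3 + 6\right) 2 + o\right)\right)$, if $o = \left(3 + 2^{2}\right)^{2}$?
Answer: $151270$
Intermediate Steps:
$o = 49$ ($o = \left(3 + 4\right)^{2} = 7^{2} = 49$)
$4322 \left(\left(-5 - 3\right) 4 + \left(\left(3 + 6\right) 2 + o\right)\right) = 4322 \left(\left(-5 - 3\right) 4 + \left(\left(3 + 6\right) 2 + 49\right)\right) = 4322 \left(\left(-8\right) 4 + \left(9 \cdot 2 + 49\right)\right) = 4322 \left(-32 + \left(18 + 49\right)\right) = 4322 \left(-32 + 67\right) = 4322 \cdot 35 = 151270$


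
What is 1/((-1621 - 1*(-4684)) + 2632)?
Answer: 1/5695 ≈ 0.00017559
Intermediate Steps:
1/((-1621 - 1*(-4684)) + 2632) = 1/((-1621 + 4684) + 2632) = 1/(3063 + 2632) = 1/5695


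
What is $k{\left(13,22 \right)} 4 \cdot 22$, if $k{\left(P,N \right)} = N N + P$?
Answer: $43736$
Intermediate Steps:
$k{\left(P,N \right)} = P + N^{2}$ ($k{\left(P,N \right)} = N^{2} + P = P + N^{2}$)
$k{\left(13,22 \right)} 4 \cdot 22 = \left(13 + 22^{2}\right) 4 \cdot 22 = \left(13 + 484\right) 88 = 497 \cdot 88 = 43736$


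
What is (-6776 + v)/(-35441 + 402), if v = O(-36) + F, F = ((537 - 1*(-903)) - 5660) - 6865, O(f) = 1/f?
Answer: 642997/1261404 ≈ 0.50975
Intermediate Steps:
F = -11085 (F = ((537 + 903) - 5660) - 6865 = (1440 - 5660) - 6865 = -4220 - 6865 = -11085)
v = -399061/36 (v = 1/(-36) - 11085 = -1/36 - 11085 = -399061/36 ≈ -11085.)
(-6776 + v)/(-35441 + 402) = (-6776 - 399061/36)/(-35441 + 402) = -642997/36/(-35039) = -642997/36*(-1/35039) = 642997/1261404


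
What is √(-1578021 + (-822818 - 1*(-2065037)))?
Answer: I*√335802 ≈ 579.48*I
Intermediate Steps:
√(-1578021 + (-822818 - 1*(-2065037))) = √(-1578021 + (-822818 + 2065037)) = √(-1578021 + 1242219) = √(-335802) = I*√335802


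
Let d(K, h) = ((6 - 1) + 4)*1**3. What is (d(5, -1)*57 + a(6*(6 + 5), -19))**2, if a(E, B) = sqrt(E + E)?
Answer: 263301 + 2052*sqrt(33) ≈ 2.7509e+5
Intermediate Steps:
d(K, h) = 9 (d(K, h) = (5 + 4)*1 = 9*1 = 9)
a(E, B) = sqrt(2)*sqrt(E) (a(E, B) = sqrt(2*E) = sqrt(2)*sqrt(E))
(d(5, -1)*57 + a(6*(6 + 5), -19))**2 = (9*57 + sqrt(2)*sqrt(6*(6 + 5)))**2 = (513 + sqrt(2)*sqrt(6*11))**2 = (513 + sqrt(2)*sqrt(66))**2 = (513 + 2*sqrt(33))**2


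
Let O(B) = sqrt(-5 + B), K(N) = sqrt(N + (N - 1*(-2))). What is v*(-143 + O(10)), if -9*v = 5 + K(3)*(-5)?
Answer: 5*(1 - 2*sqrt(2))*(143 - sqrt(5))/9 ≈ -142.99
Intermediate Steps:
K(N) = sqrt(2 + 2*N) (K(N) = sqrt(N + (N + 2)) = sqrt(N + (2 + N)) = sqrt(2 + 2*N))
v = -5/9 + 10*sqrt(2)/9 (v = -(5 + sqrt(2 + 2*3)*(-5))/9 = -(5 + sqrt(2 + 6)*(-5))/9 = -(5 + sqrt(8)*(-5))/9 = -(5 + (2*sqrt(2))*(-5))/9 = -(5 - 10*sqrt(2))/9 = -5/9 + 10*sqrt(2)/9 ≈ 1.0158)
v*(-143 + O(10)) = (-5/9 + 10*sqrt(2)/9)*(-143 + sqrt(-5 + 10)) = (-5/9 + 10*sqrt(2)/9)*(-143 + sqrt(5)) = (-143 + sqrt(5))*(-5/9 + 10*sqrt(2)/9)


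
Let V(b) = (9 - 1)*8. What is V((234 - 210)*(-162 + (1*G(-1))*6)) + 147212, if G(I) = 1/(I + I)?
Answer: 147276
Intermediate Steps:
G(I) = 1/(2*I)
V(b) = 64 (V(b) = 8*8 = 64)
V((234 - 210)*(-162 + (1*G(-1))*6)) + 147212 = 64 + 147212 = 147276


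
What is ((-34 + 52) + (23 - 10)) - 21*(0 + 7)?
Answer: -116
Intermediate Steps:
((-34 + 52) + (23 - 10)) - 21*(0 + 7) = (18 + 13) - 147 = 31 - 21*7 = 31 - 147 = -116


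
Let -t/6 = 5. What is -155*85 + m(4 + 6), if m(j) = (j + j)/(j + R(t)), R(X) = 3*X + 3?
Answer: -1014495/77 ≈ -13175.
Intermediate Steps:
t = -30 (t = -6*5 = -30)
R(X) = 3 + 3*X
m(j) = 2*j/(-87 + j) (m(j) = (j + j)/(j + (3 + 3*(-30))) = (2*j)/(j + (3 - 90)) = (2*j)/(j - 87) = (2*j)/(-87 + j) = 2*j/(-87 + j))
-155*85 + m(4 + 6) = -155*85 + 2*(4 + 6)/(-87 + (4 + 6)) = -13175 + 2*10/(-87 + 10) = -13175 + 2*10/(-77) = -13175 + 2*10*(-1/77) = -13175 - 20/77 = -1014495/77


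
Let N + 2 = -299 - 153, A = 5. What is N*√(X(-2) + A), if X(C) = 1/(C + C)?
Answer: -227*√19 ≈ -989.47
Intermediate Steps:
X(C) = 1/(2*C)
N = -454 (N = -2 + (-299 - 153) = -2 - 452 = -454)
N*√(X(-2) + A) = -454*√((½)/(-2) + 5) = -454*√((½)*(-½) + 5) = -454*√(-¼ + 5) = -227*√19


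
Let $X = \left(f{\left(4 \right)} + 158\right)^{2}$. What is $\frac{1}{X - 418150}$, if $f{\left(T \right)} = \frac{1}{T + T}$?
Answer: $- \frac{64}{25161375} \approx -2.5436 \cdot 10^{-6}$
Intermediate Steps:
$f{\left(T \right)} = \frac{1}{2 T}$
$X = \frac{1600225}{64}$ ($X = \left(\frac{1}{2 \cdot 4} + 158\right)^{2} = \left(\frac{1}{2} \cdot \frac{1}{4} + 158\right)^{2} = \left(\frac{1}{8} + 158\right)^{2} = \left(\frac{1265}{8}\right)^{2} = \frac{1600225}{64} \approx 25004.0$)
$\frac{1}{X - 418150} = \frac{1}{\frac{1600225}{64} - 418150} = \frac{1}{- \frac{25161375}{64}} = - \frac{64}{25161375}$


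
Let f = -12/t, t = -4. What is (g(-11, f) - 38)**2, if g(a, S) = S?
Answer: 1225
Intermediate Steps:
f = 3 (f = -12/(-4) = -12*(-1/4) = 3)
(g(-11, f) - 38)**2 = (3 - 38)**2 = (-35)**2 = 1225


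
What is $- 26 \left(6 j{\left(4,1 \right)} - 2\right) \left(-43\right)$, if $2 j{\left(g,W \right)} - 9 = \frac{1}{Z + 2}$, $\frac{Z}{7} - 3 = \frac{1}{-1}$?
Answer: $\frac{225277}{8} \approx 28160.0$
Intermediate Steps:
$Z = 14$ ($Z = 21 + \frac{7}{-1} = 21 + 7 \left(-1\right) = 21 - 7 = 14$)
$j{\left(g,W \right)} = \frac{145}{32}$ ($j{\left(g,W \right)} = \frac{9}{2} + \frac{1}{2 \left(14 + 2\right)} = \frac{9}{2} + \frac{1}{2 \cdot 16} = \frac{9}{2} + \frac{1}{2} \cdot \frac{1}{16} = \frac{9}{2} + \frac{1}{32} = \frac{145}{32}$)
$- 26 \left(6 j{\left(4,1 \right)} - 2\right) \left(-43\right) = - 26 \left(6 \cdot \frac{145}{32} - 2\right) \left(-43\right) = - 26 \left(\frac{435}{16} - 2\right) \left(-43\right) = \left(-26\right) \frac{403}{16} \left(-43\right) = \left(- \frac{5239}{8}\right) \left(-43\right) = \frac{225277}{8}$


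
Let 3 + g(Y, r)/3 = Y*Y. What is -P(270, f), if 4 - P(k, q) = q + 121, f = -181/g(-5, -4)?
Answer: 7541/66 ≈ 114.26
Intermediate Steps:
g(Y, r) = -9 + 3*Y² (g(Y, r) = -9 + 3*(Y*Y) = -9 + 3*Y²)
f = -181/66 (f = -181/(-9 + 3*(-5)²) = -181/(-9 + 3*25) = -181/(-9 + 75) = -181/66 ≈ -2.7424)
P(k, q) = -117 - q (P(k, q) = 4 - (q + 121) = 4 - (121 + q) = 4 + (-121 - q) = -117 - q)
-P(270, f) = -(-117 - 1*(-181/66)) = -(-117 + 181/66) = -1*(-7541/66) = 7541/66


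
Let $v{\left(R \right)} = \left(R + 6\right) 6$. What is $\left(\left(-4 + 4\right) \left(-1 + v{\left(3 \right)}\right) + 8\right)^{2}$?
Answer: $64$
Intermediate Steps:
$v{\left(R \right)} = 36 + 6 R$ ($v{\left(R \right)} = \left(6 + R\right) 6 = 36 + 6 R$)
$\left(\left(-4 + 4\right) \left(-1 + v{\left(3 \right)}\right) + 8\right)^{2} = \left(\left(-4 + 4\right) \left(-1 + \left(36 + 6 \cdot 3\right)\right) + 8\right)^{2} = \left(0 \left(-1 + \left(36 + 18\right)\right) + 8\right)^{2} = \left(0 \left(-1 + 54\right) + 8\right)^{2} = \left(0 \cdot 53 + 8\right)^{2} = \left(0 + 8\right)^{2} = 8^{2} = 64$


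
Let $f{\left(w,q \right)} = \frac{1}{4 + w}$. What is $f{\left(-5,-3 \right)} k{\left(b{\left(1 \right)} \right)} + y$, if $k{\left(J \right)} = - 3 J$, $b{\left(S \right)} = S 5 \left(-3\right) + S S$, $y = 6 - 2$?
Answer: $-38$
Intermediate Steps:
$y = 4$ ($y = 6 - 2 = 4$)
$b{\left(S \right)} = S^{2} - 15 S$ ($b{\left(S \right)} = 5 S \left(-3\right) + S^{2} = - 15 S + S^{2} = S^{2} - 15 S$)
$f{\left(-5,-3 \right)} k{\left(b{\left(1 \right)} \right)} + y = \frac{\left(-3\right) 1 \left(-15 + 1\right)}{4 - 5} + 4 = \frac{\left(-3\right) 1 \left(-14\right)}{-1} + 4 = - \left(-3\right) \left(-14\right) + 4 = \left(-1\right) 42 + 4 = -42 + 4 = -38$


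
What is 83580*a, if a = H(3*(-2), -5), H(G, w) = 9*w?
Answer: -3761100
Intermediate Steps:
a = -45 (a = 9*(-5) = -45)
83580*a = 83580*(-45) = -3761100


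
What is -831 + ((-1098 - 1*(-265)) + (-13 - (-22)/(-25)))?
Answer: -41947/25 ≈ -1677.9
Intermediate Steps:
-831 + ((-1098 - 1*(-265)) + (-13 - (-22)/(-25))) = -831 + ((-1098 + 265) + (-13 - (-22)*(-1)/25)) = -831 + (-833 + (-13 - 2*11/25)) = -831 + (-833 + (-13 - 22/25)) = -831 + (-833 - 347/25) = -831 - 21172/25 = -41947/25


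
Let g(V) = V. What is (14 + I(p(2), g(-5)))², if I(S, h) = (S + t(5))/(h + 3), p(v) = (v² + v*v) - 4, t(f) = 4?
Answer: 100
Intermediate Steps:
p(v) = -4 + 2*v² (p(v) = (v² + v²) - 4 = 2*v² - 4 = -4 + 2*v²)
I(S, h) = (4 + S)/(3 + h) (I(S, h) = (S + 4)/(h + 3) = (4 + S)/(3 + h))
(14 + I(p(2), g(-5)))² = (14 + (4 + (-4 + 2*2²))/(3 - 5))² = (14 + (4 + (-4 + 2*4))/(-2))² = (14 - (4 + (-4 + 8))/2)² = (14 - (4 + 4)/2)² = (14 - ½*8)² = (14 - 4)² = 10² = 100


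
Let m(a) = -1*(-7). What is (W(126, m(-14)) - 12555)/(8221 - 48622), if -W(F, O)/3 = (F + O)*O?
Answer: 5116/13467 ≈ 0.37989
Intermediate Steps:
m(a) = 7
W(F, O) = -3*O*(F + O) (W(F, O) = -3*(F + O)*O = -3*O*(F + O))
(W(126, m(-14)) - 12555)/(8221 - 48622) = (-3*7*(126 + 7) - 12555)/(8221 - 48622) = (-3*7*133 - 12555)/(-40401) = (-2793 - 12555)*(-1/40401) = -15348*(-1/40401) = 5116/13467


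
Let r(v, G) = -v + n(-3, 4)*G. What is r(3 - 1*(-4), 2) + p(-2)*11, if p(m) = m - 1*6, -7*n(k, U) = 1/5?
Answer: -3327/35 ≈ -95.057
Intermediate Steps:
n(k, U) = -1/35 (n(k, U) = -⅐/5 = -⅐*⅕ = -1/35)
p(m) = -6 + m (p(m) = m - 6 = -6 + m)
r(v, G) = -v - G/35
r(3 - 1*(-4), 2) + p(-2)*11 = (-(3 - 1*(-4)) - 1/35*2) + (-6 - 2)*11 = (-(3 + 4) - 2/35) - 8*11 = (-1*7 - 2/35) - 88 = (-7 - 2/35) - 88 = -247/35 - 88 = -3327/35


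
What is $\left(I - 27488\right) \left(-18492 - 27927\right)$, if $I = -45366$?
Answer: $3381809826$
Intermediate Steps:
$\left(I - 27488\right) \left(-18492 - 27927\right) = \left(-45366 - 27488\right) \left(-18492 - 27927\right) = \left(-72854\right) \left(-46419\right) = 3381809826$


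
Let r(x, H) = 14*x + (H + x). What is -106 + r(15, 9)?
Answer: 128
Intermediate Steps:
r(x, H) = H + 15*x
-106 + r(15, 9) = -106 + (9 + 15*15) = -106 + (9 + 225) = -106 + 234 = 128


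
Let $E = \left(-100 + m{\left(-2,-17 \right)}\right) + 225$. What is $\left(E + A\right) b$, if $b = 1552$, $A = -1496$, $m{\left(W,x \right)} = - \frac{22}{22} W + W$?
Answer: $-2127792$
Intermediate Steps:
$m{\left(W,x \right)} = 0$ ($m{\left(W,x \right)} = \left(-22\right) \frac{1}{22} W + W = - W + W = 0$)
$E = 125$ ($E = \left(-100 + 0\right) + 225 = -100 + 225 = 125$)
$\left(E + A\right) b = \left(125 - 1496\right) 1552 = \left(-1371\right) 1552 = -2127792$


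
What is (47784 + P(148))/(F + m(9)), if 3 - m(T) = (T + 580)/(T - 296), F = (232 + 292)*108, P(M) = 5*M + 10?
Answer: 6964629/8121677 ≈ 0.85754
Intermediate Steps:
P(M) = 10 + 5*M
F = 56592 (F = 524*108 = 56592)
m(T) = 3 - (580 + T)/(-296 + T) (m(T) = 3 - (T + 580)/(T - 296) = 3 - (580 + T)/(-296 + T))
(47784 + P(148))/(F + m(9)) = (47784 + (10 + 5*148))/(56592 + 2*(-734 + 9)/(-296 + 9)) = (47784 + (10 + 740))/(56592 + 2*(-725)/(-287)) = (47784 + 750)/(56592 + 2*(-1/287)*(-725)) = 48534/(56592 + 1450/287) = 48534/(16243354/287) = 48534*(287/16243354) = 6964629/8121677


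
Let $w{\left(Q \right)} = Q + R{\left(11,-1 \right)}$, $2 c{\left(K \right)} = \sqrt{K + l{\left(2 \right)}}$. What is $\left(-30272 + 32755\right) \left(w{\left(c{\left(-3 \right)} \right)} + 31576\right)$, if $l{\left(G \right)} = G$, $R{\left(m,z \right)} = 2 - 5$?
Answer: $78395759 + \frac{2483 i}{2} \approx 7.8396 \cdot 10^{7} + 1241.5 i$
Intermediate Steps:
$R{\left(m,z \right)} = -3$ ($R{\left(m,z \right)} = 2 - 5 = -3$)
$c{\left(K \right)} = \frac{\sqrt{2 + K}}{2}$ ($c{\left(K \right)} = \frac{\sqrt{K + 2}}{2} = \frac{\sqrt{2 + K}}{2}$)
$w{\left(Q \right)} = -3 + Q$ ($w{\left(Q \right)} = Q - 3 = -3 + Q$)
$\left(-30272 + 32755\right) \left(w{\left(c{\left(-3 \right)} \right)} + 31576\right) = \left(-30272 + 32755\right) \left(\left(-3 + \frac{\sqrt{2 - 3}}{2}\right) + 31576\right) = 2483 \left(\left(-3 + \frac{\sqrt{-1}}{2}\right) + 31576\right) = 2483 \left(\left(-3 + \frac{i}{2}\right) + 31576\right) = 2483 \left(31573 + \frac{i}{2}\right) = 78395759 + \frac{2483 i}{2}$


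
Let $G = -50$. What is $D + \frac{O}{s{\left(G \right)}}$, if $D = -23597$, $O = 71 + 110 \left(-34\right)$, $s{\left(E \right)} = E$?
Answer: $- \frac{1176181}{50} \approx -23524.0$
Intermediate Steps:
$O = -3669$ ($O = 71 - 3740 = -3669$)
$D + \frac{O}{s{\left(G \right)}} = -23597 - \frac{3669}{-50} = -23597 - - \frac{3669}{50} = -23597 + \frac{3669}{50} = - \frac{1176181}{50}$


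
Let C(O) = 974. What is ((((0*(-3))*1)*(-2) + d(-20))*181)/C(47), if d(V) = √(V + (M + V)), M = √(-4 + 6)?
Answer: 181*√(-40 + √2)/974 ≈ 1.1543*I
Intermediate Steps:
M = √2 ≈ 1.4142
d(V) = √(√2 + 2*V) (d(V) = √(V + (√2 + V)) = √(V + (V + √2)) = √(√2 + 2*V))
((((0*(-3))*1)*(-2) + d(-20))*181)/C(47) = ((((0*(-3))*1)*(-2) + √(√2 + 2*(-20)))*181)/974 = (((0*1)*(-2) + √(√2 - 40))*181)*(1/974) = ((0*(-2) + √(-40 + √2))*181)*(1/974) = ((0 + √(-40 + √2))*181)*(1/974) = (√(-40 + √2)*181)*(1/974) = (181*√(-40 + √2))*(1/974) = 181*√(-40 + √2)/974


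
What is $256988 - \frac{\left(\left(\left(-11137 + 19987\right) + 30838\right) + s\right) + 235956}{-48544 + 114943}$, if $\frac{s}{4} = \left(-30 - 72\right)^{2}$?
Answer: $\frac{17063428952}{66399} \approx 2.5698 \cdot 10^{5}$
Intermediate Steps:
$s = 41616$ ($s = 4 \left(-30 - 72\right)^{2} = 4 \left(-102\right)^{2} = 4 \cdot 10404 = 41616$)
$256988 - \frac{\left(\left(\left(-11137 + 19987\right) + 30838\right) + s\right) + 235956}{-48544 + 114943} = 256988 - \frac{\left(\left(\left(-11137 + 19987\right) + 30838\right) + 41616\right) + 235956}{-48544 + 114943} = 256988 - \frac{\left(\left(8850 + 30838\right) + 41616\right) + 235956}{66399} = 256988 - \left(\left(39688 + 41616\right) + 235956\right) \frac{1}{66399} = 256988 - \left(81304 + 235956\right) \frac{1}{66399} = 256988 - 317260 \cdot \frac{1}{66399} = 256988 - \frac{317260}{66399} = \frac{17063428952}{66399}$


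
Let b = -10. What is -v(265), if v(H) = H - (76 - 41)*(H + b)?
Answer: 8660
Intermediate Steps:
v(H) = 350 - 34*H (v(H) = H - (76 - 41)*(H - 10) = H - 35*(-10 + H) = H - (-350 + 35*H) = H + (350 - 35*H) = 350 - 34*H)
-v(265) = -(350 - 34*265) = -(350 - 9010) = -1*(-8660) = 8660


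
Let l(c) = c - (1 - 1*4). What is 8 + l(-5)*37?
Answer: -66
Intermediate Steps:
l(c) = 3 + c (l(c) = c - (1 - 4) = c - 1*(-3) = c + 3 = 3 + c)
8 + l(-5)*37 = 8 + (3 - 5)*37 = 8 - 2*37 = 8 - 74 = -66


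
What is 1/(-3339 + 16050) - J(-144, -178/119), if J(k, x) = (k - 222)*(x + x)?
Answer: -1656192337/1512609 ≈ -1094.9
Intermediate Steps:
J(k, x) = 2*x*(-222 + k) (J(k, x) = (-222 + k)*(2*x) = 2*x*(-222 + k))
1/(-3339 + 16050) - J(-144, -178/119) = 1/(-3339 + 16050) - 2*(-178/119)*(-222 - 144) = 1/12711 - 2*(-178*1/119)*(-366) = 1/12711 - 2*(-178)*(-366)/119 = 1/12711 - 1*130296/119 = 1/12711 - 130296/119 = -1656192337/1512609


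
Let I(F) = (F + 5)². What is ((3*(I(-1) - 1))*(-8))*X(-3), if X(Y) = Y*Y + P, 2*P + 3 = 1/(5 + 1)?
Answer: -2730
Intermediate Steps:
I(F) = (5 + F)²
P = -17/12 (P = -3/2 + 1/(2*(5 + 1)) = -3/2 + (½)/6 = -3/2 + (½)*(⅙) = -3/2 + 1/12 = -17/12 ≈ -1.4167)
X(Y) = -17/12 + Y² (X(Y) = Y*Y - 17/12 = Y² - 17/12 = -17/12 + Y²)
((3*(I(-1) - 1))*(-8))*X(-3) = ((3*((5 - 1)² - 1))*(-8))*(-17/12 + (-3)²) = ((3*(4² - 1))*(-8))*(-17/12 + 9) = ((3*(16 - 1))*(-8))*(91/12) = ((3*15)*(-8))*(91/12) = (45*(-8))*(91/12) = -360*91/12 = -2730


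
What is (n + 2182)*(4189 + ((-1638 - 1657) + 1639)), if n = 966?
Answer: 7973884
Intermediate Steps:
(n + 2182)*(4189 + ((-1638 - 1657) + 1639)) = (966 + 2182)*(4189 + ((-1638 - 1657) + 1639)) = 3148*(4189 + (-3295 + 1639)) = 3148*(4189 - 1656) = 3148*2533 = 7973884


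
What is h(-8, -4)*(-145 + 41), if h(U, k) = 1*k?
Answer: 416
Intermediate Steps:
h(U, k) = k
h(-8, -4)*(-145 + 41) = -4*(-145 + 41) = -4*(-104) = 416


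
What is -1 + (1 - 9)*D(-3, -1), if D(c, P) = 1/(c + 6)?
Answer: -11/3 ≈ -3.6667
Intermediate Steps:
D(c, P) = 1/(6 + c)
-1 + (1 - 9)*D(-3, -1) = -1 + (1 - 9)/(6 - 3) = -1 - 8/3 = -11/3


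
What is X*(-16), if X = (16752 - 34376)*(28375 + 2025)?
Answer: 8572313600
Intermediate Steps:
X = -535769600 (X = -17624*30400 = -535769600)
X*(-16) = -535769600*(-16) = 8572313600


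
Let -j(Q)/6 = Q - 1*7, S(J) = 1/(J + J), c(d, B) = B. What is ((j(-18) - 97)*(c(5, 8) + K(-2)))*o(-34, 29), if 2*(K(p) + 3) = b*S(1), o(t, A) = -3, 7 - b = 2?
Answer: -3975/4 ≈ -993.75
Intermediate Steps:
b = 5 (b = 7 - 1*2 = 7 - 2 = 5)
S(J) = 1/(2*J)
j(Q) = 42 - 6*Q (j(Q) = -6*(Q - 1*7) = -6*(Q - 7) = -6*(-7 + Q) = 42 - 6*Q)
K(p) = -7/4 (K(p) = -3 + (5*((½)/1))/2 = -3 + (5*((½)*1))/2 = -3 + (5*(½))/2 = -3 + (½)*(5/2) = -3 + 5/4 = -7/4)
((j(-18) - 97)*(c(5, 8) + K(-2)))*o(-34, 29) = (((42 - 6*(-18)) - 97)*(8 - 7/4))*(-3) = (((42 + 108) - 97)*(25/4))*(-3) = ((150 - 97)*(25/4))*(-3) = (53*(25/4))*(-3) = (1325/4)*(-3) = -3975/4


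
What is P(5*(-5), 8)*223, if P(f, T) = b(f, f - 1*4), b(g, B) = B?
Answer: -6467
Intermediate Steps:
P(f, T) = -4 + f (P(f, T) = f - 1*4 = f - 4 = -4 + f)
P(5*(-5), 8)*223 = (-4 + 5*(-5))*223 = (-4 - 25)*223 = -29*223 = -6467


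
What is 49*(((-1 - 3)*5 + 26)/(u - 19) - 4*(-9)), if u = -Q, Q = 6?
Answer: 43806/25 ≈ 1752.2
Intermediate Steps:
u = -6 (u = -1*6 = -6)
49*(((-1 - 3)*5 + 26)/(u - 19) - 4*(-9)) = 49*(((-1 - 3)*5 + 26)/(-6 - 19) - 4*(-9)) = 49*((-4*5 + 26)/(-25) + 36) = 49*((-20 + 26)*(-1/25) + 36) = 49*(6*(-1/25) + 36) = 49*(-6/25 + 36) = 49*(894/25) = 43806/25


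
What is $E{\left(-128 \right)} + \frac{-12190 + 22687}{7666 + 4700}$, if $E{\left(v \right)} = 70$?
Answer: $\frac{292039}{4122} \approx 70.849$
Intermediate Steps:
$E{\left(-128 \right)} + \frac{-12190 + 22687}{7666 + 4700} = 70 + \frac{-12190 + 22687}{7666 + 4700} = 70 + \frac{10497}{12366} = 70 + 10497 \cdot \frac{1}{12366} = 70 + \frac{3499}{4122} = \frac{292039}{4122}$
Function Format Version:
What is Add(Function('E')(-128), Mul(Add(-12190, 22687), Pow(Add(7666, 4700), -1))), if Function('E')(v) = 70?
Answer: Rational(292039, 4122) ≈ 70.849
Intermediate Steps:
Add(Function('E')(-128), Mul(Add(-12190, 22687), Pow(Add(7666, 4700), -1))) = Add(70, Mul(Add(-12190, 22687), Pow(Add(7666, 4700), -1))) = Add(70, Mul(10497, Pow(12366, -1))) = Add(70, Mul(10497, Rational(1, 12366))) = Add(70, Rational(3499, 4122)) = Rational(292039, 4122)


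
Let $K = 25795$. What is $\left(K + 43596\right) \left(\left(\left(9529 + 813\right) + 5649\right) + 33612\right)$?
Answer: $3442001773$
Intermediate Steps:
$\left(K + 43596\right) \left(\left(\left(9529 + 813\right) + 5649\right) + 33612\right) = \left(25795 + 43596\right) \left(\left(\left(9529 + 813\right) + 5649\right) + 33612\right) = 69391 \left(\left(10342 + 5649\right) + 33612\right) = 69391 \left(15991 + 33612\right) = 69391 \cdot 49603 = 3442001773$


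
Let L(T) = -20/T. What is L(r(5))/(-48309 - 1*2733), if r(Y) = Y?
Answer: 2/25521 ≈ 7.8367e-5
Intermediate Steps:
L(r(5))/(-48309 - 1*2733) = (-20/5)/(-48309 - 1*2733) = (-20*⅕)/(-48309 - 2733) = -4/(-51042) = -4*(-1/51042) = 2/25521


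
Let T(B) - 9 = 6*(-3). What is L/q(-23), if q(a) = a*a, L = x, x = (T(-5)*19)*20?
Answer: -3420/529 ≈ -6.4650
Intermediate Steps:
T(B) = -9 (T(B) = 9 + 6*(-3) = 9 - 18 = -9)
x = -3420 (x = -9*19*20 = -171*20 = -3420)
L = -3420
q(a) = a**2
L/q(-23) = -3420/((-23)**2) = -3420/529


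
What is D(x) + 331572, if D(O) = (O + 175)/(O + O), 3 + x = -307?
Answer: 41114955/124 ≈ 3.3157e+5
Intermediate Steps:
x = -310 (x = -3 - 307 = -310)
D(O) = (175 + O)/(2*O) (D(O) = (175 + O)/((2*O)) = (175 + O)*(1/(2*O)) = (175 + O)/(2*O))
D(x) + 331572 = (1/2)*(175 - 310)/(-310) + 331572 = (1/2)*(-1/310)*(-135) + 331572 = 27/124 + 331572 = 41114955/124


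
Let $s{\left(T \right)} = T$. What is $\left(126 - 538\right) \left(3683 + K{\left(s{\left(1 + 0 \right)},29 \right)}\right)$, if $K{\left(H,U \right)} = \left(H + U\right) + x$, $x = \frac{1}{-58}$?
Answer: $- \frac{44362718}{29} \approx -1.5297 \cdot 10^{6}$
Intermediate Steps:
$x = - \frac{1}{58} \approx -0.017241$
$K{\left(H,U \right)} = - \frac{1}{58} + H + U$ ($K{\left(H,U \right)} = \left(H + U\right) - \frac{1}{58} = - \frac{1}{58} + H + U$)
$\left(126 - 538\right) \left(3683 + K{\left(s{\left(1 + 0 \right)},29 \right)}\right) = \left(126 - 538\right) \left(3683 + \left(- \frac{1}{58} + \left(1 + 0\right) + 29\right)\right) = - 412 \left(3683 + \left(- \frac{1}{58} + 1 + 29\right)\right) = - 412 \left(3683 + \frac{1739}{58}\right) = \left(-412\right) \frac{215353}{58} = - \frac{44362718}{29}$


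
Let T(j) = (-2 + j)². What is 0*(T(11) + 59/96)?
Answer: 0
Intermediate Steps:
0*(T(11) + 59/96) = 0*((-2 + 11)² + 59/96) = 0*(9² + 59*(1/96)) = 0*(81 + 59/96) = 0*(7835/96) = 0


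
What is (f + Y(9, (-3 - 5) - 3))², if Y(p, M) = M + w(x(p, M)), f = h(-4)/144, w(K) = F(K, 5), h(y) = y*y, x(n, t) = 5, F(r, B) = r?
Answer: 2809/81 ≈ 34.679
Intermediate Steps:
h(y) = y²
w(K) = K
f = ⅑ (f = (-4)²/144 = 16*(1/144) = ⅑ ≈ 0.11111)
Y(p, M) = 5 + M (Y(p, M) = M + 5 = 5 + M)
(f + Y(9, (-3 - 5) - 3))² = (⅑ + (5 + ((-3 - 5) - 3)))² = (⅑ + (5 + (-8 - 3)))² = (⅑ + (5 - 11))² = (⅑ - 6)² = (-53/9)² = 2809/81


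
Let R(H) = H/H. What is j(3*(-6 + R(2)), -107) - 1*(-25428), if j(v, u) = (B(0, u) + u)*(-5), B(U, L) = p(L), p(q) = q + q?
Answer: 27033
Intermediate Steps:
R(H) = 1
p(q) = 2*q
B(U, L) = 2*L
j(v, u) = -15*u (j(v, u) = (2*u + u)*(-5) = (3*u)*(-5) = -15*u)
j(3*(-6 + R(2)), -107) - 1*(-25428) = -15*(-107) - 1*(-25428) = 1605 + 25428 = 27033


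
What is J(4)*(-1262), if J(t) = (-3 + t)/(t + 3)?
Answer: -1262/7 ≈ -180.29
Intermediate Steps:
J(t) = (-3 + t)/(3 + t)
J(4)*(-1262) = ((-3 + 4)/(3 + 4))*(-1262) = (1/7)*(-1262) = ((⅐)*1)*(-1262) = (⅐)*(-1262) = -1262/7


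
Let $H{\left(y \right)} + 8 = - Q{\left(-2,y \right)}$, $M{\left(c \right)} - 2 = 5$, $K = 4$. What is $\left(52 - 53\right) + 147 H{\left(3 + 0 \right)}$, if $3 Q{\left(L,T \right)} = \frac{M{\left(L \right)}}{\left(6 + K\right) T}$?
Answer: $- \frac{35653}{30} \approx -1188.4$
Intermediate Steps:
$M{\left(c \right)} = 7$ ($M{\left(c \right)} = 2 + 5 = 7$)
$Q{\left(L,T \right)} = \frac{7}{30 T}$ ($Q{\left(L,T \right)} = \frac{7 \frac{1}{\left(6 + 4\right) T}}{3} = \frac{7 \frac{1}{10 T}}{3} = \frac{\frac{7}{10} \frac{1}{T}}{3} = \frac{7}{30 T}$)
$H{\left(y \right)} = -8 - \frac{7}{30 y}$
$\left(52 - 53\right) + 147 H{\left(3 + 0 \right)} = \left(52 - 53\right) + 147 \left(-8 - \frac{7}{30 \left(3 + 0\right)}\right) = \left(52 - 53\right) + 147 \left(-8 - \frac{7}{30 \cdot 3}\right) = -1 + 147 \left(-8 - \frac{7}{90}\right) = -1 + 147 \left(- \frac{727}{90}\right) = -1 - \frac{35623}{30} = - \frac{35653}{30}$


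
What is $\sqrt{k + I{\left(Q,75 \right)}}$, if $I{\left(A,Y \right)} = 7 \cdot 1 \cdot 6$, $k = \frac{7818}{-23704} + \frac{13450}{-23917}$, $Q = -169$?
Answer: $\frac{5 \sqrt{33030956251875089}}{141732142} \approx 6.4115$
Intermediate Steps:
$k = - \frac{252900953}{283464284}$ ($k = 7818 \left(- \frac{1}{23704}\right) + 13450 \left(- \frac{1}{23917}\right) = - \frac{3909}{11852} - \frac{13450}{23917} = - \frac{252900953}{283464284} \approx -0.89218$)
$I{\left(A,Y \right)} = 42$ ($I{\left(A,Y \right)} = 7 \cdot 6 = 42$)
$\sqrt{k + I{\left(Q,75 \right)}} = \sqrt{- \frac{252900953}{283464284} + 42} = \sqrt{\frac{11652598975}{283464284}} = \frac{5 \sqrt{33030956251875089}}{141732142}$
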